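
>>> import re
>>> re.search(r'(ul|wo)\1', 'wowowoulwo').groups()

('wo',)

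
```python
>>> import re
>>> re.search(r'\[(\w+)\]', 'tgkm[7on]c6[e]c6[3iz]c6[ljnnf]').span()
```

(4, 9)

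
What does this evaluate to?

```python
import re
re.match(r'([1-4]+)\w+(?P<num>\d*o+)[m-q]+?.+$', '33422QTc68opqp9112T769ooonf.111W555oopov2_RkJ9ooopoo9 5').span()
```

(0, 55)

Pattern: one or more of a character in [1-4] (captured); then one or more of a word character; then zero or more of a digit, then one or more of a literal 'o' (captured as 'num'); then one or more of a character in [m-q] (lazy); then one or more of any character; then anchored at the end.
`re.match` won't scan ahead — the pattern has to work from the very first character.
The match spans [0:55] → '33422QTc68opqp9112T769ooonf.111W555oopov2_RkJ9ooopoo9 5'.
Captured: group 1 = '33422', group 2 = 'o'.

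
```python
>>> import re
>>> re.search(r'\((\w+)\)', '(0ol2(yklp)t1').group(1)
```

`re.search` scans for the first position where the pattern succeeds.
The match spans [5:11] → '(yklp)'.
Captured: group 1 = 'yklp'.

'yklp'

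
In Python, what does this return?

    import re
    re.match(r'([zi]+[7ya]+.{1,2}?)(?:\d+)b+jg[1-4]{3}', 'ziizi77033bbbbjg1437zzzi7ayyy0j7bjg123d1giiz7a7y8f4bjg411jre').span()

(0, 19)

With `match`, the pattern is implicitly anchored at the beginning.
The match spans [0:19] → 'ziizi77033bbbbjg143'.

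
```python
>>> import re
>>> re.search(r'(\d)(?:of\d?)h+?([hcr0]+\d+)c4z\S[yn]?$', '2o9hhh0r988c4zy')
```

None

Here no position works, so the call returns None.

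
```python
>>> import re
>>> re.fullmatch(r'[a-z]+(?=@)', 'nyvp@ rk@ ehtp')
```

None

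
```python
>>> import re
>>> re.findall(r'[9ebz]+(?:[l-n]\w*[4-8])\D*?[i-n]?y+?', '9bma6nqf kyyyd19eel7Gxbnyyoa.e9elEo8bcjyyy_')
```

['9bma6nqf ky', '9eel7Gxbny', 'e9elEo8bcjy']

Pattern: one or more of one of [9ebz]; then a character in [l-n], then zero or more of a word character, then a character in [4-8] (non-capturing group); then zero or more of a non-digit (lazy), then optionally a character in [i-n]; then one or more of a literal 'y' (lazy).
Scanning left to right: at [0:11] → '9bma6nqf ky'; at [15:25] → '9eel7Gxbny'; at [29:40] → 'e9elEo8bcjy'.
No capturing groups, so `findall` returns the 3 full match strings.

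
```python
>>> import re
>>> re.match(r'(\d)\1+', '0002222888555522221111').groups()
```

The backreference `\1` re-matches whatever the first group consumed, character for character.
`re.match` only tries the pattern at the start of the string.
The match spans [0:3] → '000'.
Captured: group 1 = '0'.

('0',)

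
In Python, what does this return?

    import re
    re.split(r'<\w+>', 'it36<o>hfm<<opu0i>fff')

`split` removes every match and returns the 3 fragments in between.

['it36', 'hfm<', 'fff']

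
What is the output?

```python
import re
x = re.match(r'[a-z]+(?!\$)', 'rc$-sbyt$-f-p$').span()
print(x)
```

`re.match` won't scan ahead — the pattern has to work from the very first character.
The match spans [0:1] → 'r'.

(0, 1)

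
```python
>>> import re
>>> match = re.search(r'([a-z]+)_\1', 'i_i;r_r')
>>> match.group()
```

'i_i'

After group 1 captures some text, `\1` only succeeds where that same text appears again.
The match spans [0:3] → 'i_i'.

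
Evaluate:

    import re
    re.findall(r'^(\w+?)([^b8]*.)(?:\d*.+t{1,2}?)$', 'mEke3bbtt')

[('m', 'Eke3b')]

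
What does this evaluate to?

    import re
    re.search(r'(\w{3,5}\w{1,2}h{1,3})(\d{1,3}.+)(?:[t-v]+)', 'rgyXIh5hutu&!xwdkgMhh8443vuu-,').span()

Pattern: 3 to 5 of a word character, then 1 to 2 of a word character, then 1 to 3 of a literal 'h' (captured); then 1 to 3 of a digit, then one or more of any character (captured); then one or more of a character in [t-v] (non-capturing group).
`re.search` tries every starting position until one works.
The match spans [0:28] → 'rgyXIh5hutu&!xwdkgMhh8443vuu'.
Captured: group 1 = 'rgyXIh', group 2 = '5hutu&!xwdkgMhh8443vu'.

(0, 28)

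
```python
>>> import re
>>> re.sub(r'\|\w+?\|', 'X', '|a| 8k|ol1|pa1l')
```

Matches: at [0:3] → '|a|'; at [6:11] → '|ol1|'.
`sub` substitutes 'X' at each match site.

'X 8kXpa1l'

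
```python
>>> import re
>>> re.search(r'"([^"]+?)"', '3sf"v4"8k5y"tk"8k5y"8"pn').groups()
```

The match spans [3:7] → '"v4"'.
Captured: group 1 = 'v4'.

('v4',)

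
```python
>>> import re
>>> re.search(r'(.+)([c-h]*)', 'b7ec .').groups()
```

('b7ec .', '')

Pattern: one or more of any character (captured); then zero or more of a character in [c-h] (captured).
`re.search` tries every starting position until one works.
The match spans [0:6] → 'b7ec .'.
Captured: group 1 = 'b7ec .', group 2 = ''.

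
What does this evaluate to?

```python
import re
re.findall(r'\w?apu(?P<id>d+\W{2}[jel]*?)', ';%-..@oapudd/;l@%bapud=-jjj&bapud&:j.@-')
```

['dd/;', 'd=-', 'd&:']

Pattern: optionally a word character, then the literal 'apu'; then one or more of a literal 'd', then exactly 2 of a non-word character, then zero or more of one of [jel] (lazy) (captured as 'id').
Scanning left to right: at [6:14] match 'oapudd/;', group 1 = 'dd/;'; at [17:24] match 'bapud=-', group 1 = 'd=-'; at [28:35] match 'bapud&:', group 1 = 'd&:'.
One capturing group, so `findall` returns just the captured substring from each match — 3 in all.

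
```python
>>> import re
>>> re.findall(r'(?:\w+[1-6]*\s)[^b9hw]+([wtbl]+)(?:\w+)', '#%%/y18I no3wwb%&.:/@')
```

This matches one or more of a word character, then zero or more of a character in [1-6], then whitespace (non-capturing group); then one or more of any character except [b9hw]; then one or more of one of [wtbl] (captured); then one or more of a word character (non-capturing group).
Walking the string: at [4:15] match 'y18I no3wwb', group 1 = 'ww'.
With a single group, `findall` returns only what that group captured — 1 item.

['ww']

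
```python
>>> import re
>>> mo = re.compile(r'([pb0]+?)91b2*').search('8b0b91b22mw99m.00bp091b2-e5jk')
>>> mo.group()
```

'b0b91b22'

This matches one or more of one of [pb0] (lazy) (captured); then the literal '91b', then zero or more of a literal '2'.
Unlike `match`, `search` isn't anchored — it looks for the pattern anywhere in the string.
The match spans [1:9] → 'b0b91b22'.
Captured: group 1 = 'b0b'.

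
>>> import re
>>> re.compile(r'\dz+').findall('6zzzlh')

The pattern matches a digit; then one or more of a literal 'z'.
Walking the string: at [0:4] → '6zzz'.
With no groups in the pattern, `findall` gives back each whole match — 1 here.

['6zzz']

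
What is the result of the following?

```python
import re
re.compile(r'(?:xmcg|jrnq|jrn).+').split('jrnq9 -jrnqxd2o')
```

['', '']

Matches to split on: at [0:15] → 'jrnq9 -jrnqxd2o'.
The string is cut at each match, leaving 2 pieces.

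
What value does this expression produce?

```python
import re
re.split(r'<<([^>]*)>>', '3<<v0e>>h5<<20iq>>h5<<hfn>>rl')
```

['3', 'v0e', 'h5', '20iq', 'h5', 'hfn', 'rl']

Matches to split on: at [1:8] → '<<v0e>>'; at [10:18] → '<<20iq>>'; at [20:27] → '<<hfn>>'.
The group in the pattern means `split` returns the separators' captures alongside the pieces.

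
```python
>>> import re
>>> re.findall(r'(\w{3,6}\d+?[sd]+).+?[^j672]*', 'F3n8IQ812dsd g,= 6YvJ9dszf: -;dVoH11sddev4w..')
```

['F3n8IQ812dsd', '6YvJ9ds']

This matches 3 to 6 of a word character, then one or more of a digit (lazy), then one or more of one of [sd] (captured); then one or more of any character (lazy), then zero or more of any character except [j672].
Lazy quantifiers expand one character at a time until the remainder of the pattern can match.
Matches: at [0:17] match 'F3n8IQ812dsd g,= ', group 1 = 'F3n8IQ812dsd'; at [17:45] match '6YvJ9dszf: -;dVoH11sddev4w..', group 1 = '6YvJ9ds'.
Because there's exactly one group, `findall` drops the full match and keeps group 1 from each hit.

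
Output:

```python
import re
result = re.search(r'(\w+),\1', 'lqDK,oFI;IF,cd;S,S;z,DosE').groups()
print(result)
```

('S',)

`\1` is not a pattern — it's the concrete string captured by group 1, re-applied verbatim.
`re.search` scans for the first position where the pattern succeeds.
The match spans [15:18] → 'S,S'.
Captured: group 1 = 'S'.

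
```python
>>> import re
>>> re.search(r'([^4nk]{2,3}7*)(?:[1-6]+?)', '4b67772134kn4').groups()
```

('b6777',)

The match spans [1:7] → 'b67772'.
Captured: group 1 = 'b6777'.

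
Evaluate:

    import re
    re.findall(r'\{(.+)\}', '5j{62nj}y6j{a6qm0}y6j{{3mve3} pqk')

['62nj}y6j{a6qm0}y6j{{3mve3']

Because there's exactly one group, `findall` drops the full match and keeps group 1 from the one hit.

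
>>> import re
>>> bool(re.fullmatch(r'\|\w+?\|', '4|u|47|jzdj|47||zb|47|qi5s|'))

False

For `fullmatch`, every character of the input must be accounted for by the pattern.
Here the string isn't matched end-to-end, so the call returns None, and `bool(None)` is False.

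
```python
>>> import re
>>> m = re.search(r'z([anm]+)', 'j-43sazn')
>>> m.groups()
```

('n',)

The match spans [6:8] → 'zn'.
Captured: group 1 = 'n'.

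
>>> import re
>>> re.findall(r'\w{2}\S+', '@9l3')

Pattern: exactly 2 of a word character; then one or more of a non-whitespace character.
With no groups in the pattern, `findall` gives back each whole match — 1 here.

['9l3']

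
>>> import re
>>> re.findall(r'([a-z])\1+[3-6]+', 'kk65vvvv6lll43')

['k', 'v', 'l']

A backreference is literal: `\1` must see the identical characters the first group matched.
Scanning left to right: at [0:4] match 'kk65', group 1 = 'k'; at [4:9] match 'vvvv6', group 1 = 'v'; at [9:14] match 'lll43', group 1 = 'l'.
`findall` collects group 1 from each match (3 total).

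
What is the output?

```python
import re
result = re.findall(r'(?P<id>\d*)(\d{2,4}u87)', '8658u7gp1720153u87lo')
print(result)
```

[('17201', '53u87')]

Pattern: zero or more of a digit (captured as 'id'); then 2 to 4 of a digit, then the literal 'u87' (captured).
Walking the string: at [8:18] match '1720153u87', groups = ('17201', '53u87').
Multiple groups make `findall` return tuples — one 2-tuple for the one match.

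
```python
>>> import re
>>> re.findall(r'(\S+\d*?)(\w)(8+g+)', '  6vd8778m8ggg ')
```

[('6vd8778', 'm', '8ggg')]

The pattern matches one or more of a non-whitespace character, then zero or more of a digit (lazy) (captured); then a word character (captured); then one or more of the literal '8', then one or more of a literal 'g' (captured).
Matches: at [2:14] match '6vd8778m8ggg', groups = ('6vd8778', 'm', '8ggg').
`findall` packs the 3 group values into a tuple for every match.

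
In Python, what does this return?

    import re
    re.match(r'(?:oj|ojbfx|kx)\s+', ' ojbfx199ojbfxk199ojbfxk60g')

None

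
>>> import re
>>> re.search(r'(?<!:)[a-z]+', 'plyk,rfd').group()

'plyk'

`(?!…)`/`(?<!…)` only lets a position through if the neighbouring text does NOT match; no characters are consumed.
The match spans [0:4] → 'plyk'.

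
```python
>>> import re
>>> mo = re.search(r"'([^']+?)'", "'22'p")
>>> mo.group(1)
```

The match spans [0:4] → "'22'".
Captured: group 1 = '22'.

'22'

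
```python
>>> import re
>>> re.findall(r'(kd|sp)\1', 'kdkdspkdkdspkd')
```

['kd', 'kd']

A backreference is literal: `\1` must see the identical characters the first group matched.
Because there's exactly one group, `findall` drops the full match and keeps group 1 from each hit.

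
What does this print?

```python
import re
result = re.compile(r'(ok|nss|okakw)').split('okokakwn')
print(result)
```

Alternation tries branches left to right and keeps the first one that lets the overall match succeed at that position.
Matches to split on: at [0:2] → 'ok'; at [2:4] → 'ok'.
`re.split` interleaves the captured-group text with the surrounding fragments.

['', 'ok', '', 'ok', 'akwn']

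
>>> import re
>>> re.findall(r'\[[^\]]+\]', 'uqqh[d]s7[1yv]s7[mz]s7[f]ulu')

['[d]', '[1yv]', '[mz]', '[f]']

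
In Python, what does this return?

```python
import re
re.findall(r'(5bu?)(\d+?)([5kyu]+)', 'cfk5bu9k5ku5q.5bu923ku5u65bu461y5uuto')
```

Pattern: the literal '5b', then optionally the literal 'u' (captured); then one or more of a digit (lazy) (captured); then one or more of one of [5kyu] (captured).
Scanning left to right: at [3:12] match '5bu9k5ku5', groups = ('5bu', '9', 'k5ku5'); at [14:24] match '5bu923ku5u', groups = ('5bu', '923', 'ku5u'); at [25:35] match '5bu461y5uu', groups = ('5bu', '461', 'y5uu').
`findall` packs the 3 group values into a tuple for every match.

[('5bu', '9', 'k5ku5'), ('5bu', '923', 'ku5u'), ('5bu', '461', 'y5uu')]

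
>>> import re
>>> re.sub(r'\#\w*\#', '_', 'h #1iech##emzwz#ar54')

Matches: at [2:9] → '#1iech#'; at [9:16] → '#emzwz#'.
Every occurrence is swapped for '_'.

'h __ar54'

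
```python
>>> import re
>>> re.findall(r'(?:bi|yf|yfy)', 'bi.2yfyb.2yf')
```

['bi', 'yf', 'yf']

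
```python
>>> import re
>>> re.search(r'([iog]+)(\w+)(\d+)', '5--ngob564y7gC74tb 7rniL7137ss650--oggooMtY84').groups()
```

('go', 'b564y7gC7', '4')

This matches one or more of one of [iog] (captured); then one or more of a word character (captured); then one or more of a digit (captured).
Unlike `match`, `search` isn't anchored — it looks for the pattern anywhere in the string.
The match spans [4:16] → 'gob564y7gC74'.
Captured: group 1 = 'go', group 2 = 'b564y7gC7', group 3 = '4'.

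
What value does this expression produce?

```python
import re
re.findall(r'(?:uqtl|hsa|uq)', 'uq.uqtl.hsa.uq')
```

['uq', 'uqtl', 'hsa', 'uq']

`|` is ordered: at each position the engine commits to the first alternative that works.
Walking the string: at [0:2] → 'uq'; at [3:7] → 'uqtl'; at [8:11] → 'hsa'; at [12:14] → 'uq'.
`findall` yields the raw match text (4 of them) because the pattern has no groups.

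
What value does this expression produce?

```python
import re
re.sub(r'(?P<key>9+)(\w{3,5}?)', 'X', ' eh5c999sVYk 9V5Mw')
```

The pattern matches one or more of a literal '9' (captured as 'key'); then 3 to 5 of a word character (lazy) (captured).
Because the quantifier is non-greedy, it stops expanding at the earliest point where the rest of the pattern can succeed.
Matches: at [5:11] → '999sVY'; at [13:17] → '9V5M'.
`sub` substitutes 'X' at each match site.

' eh5cXk Xw'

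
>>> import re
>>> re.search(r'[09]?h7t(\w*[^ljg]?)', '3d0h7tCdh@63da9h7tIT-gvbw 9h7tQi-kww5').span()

(2, 10)

Pattern: optionally one of [09], then the literal 'h7t'; then zero or more of a word character, then optionally any character except [ljg] (captured).
`search` walks the string left to right and returns the first match it finds.
The match spans [2:10] → '0h7tCdh@'.
Captured: group 1 = 'Cdh@'.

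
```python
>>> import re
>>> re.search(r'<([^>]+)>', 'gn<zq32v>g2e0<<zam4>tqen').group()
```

'<zq32v>'

Unlike `match`, `search` isn't anchored — it looks for the pattern anywhere in the string.
The match spans [2:9] → '<zq32v>'.
Captured: group 1 = 'zq32v'.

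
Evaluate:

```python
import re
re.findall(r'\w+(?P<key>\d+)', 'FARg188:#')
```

['8']

Pattern: one or more of a word character; then one or more of a digit (captured as 'key').
Scanning left to right: at [0:7] match 'FARg188', group 1 = '8'.
`findall` collects group 1 from the one match (1 total).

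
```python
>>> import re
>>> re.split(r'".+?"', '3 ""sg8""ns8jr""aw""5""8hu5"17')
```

['3 ', '', '', '', '', '17']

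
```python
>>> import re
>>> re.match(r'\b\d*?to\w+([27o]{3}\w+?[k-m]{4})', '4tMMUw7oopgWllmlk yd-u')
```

None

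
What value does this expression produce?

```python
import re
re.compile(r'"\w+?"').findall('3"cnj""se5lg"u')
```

['"cnj"', '"se5lg"']

No capturing groups, so `findall` returns the 2 full match strings.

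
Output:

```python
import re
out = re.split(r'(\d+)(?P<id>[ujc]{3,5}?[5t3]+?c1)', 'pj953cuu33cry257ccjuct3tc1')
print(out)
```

With a capturing group present, the delimiter's captured portion is kept in the result list.

['pj953cuu33cry', '257', 'ccjuct3tc1', '']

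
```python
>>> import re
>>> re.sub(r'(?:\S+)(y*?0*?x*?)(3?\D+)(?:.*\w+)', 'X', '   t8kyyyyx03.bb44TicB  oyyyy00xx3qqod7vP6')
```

'   X'

The pattern matches one or more of a non-whitespace character (non-capturing group); then zero or more of the literal 'y' (lazy), then zero or more of a literal '0' (lazy), then zero or more of a literal 'x' (lazy) (captured); then optionally a literal '3', then one or more of a non-digit (captured); then zero or more of any character, then one or more of a word character (non-capturing group).
Matches: at [3:42] → 't8kyyyyx03.bb44TicB  oyyyy00xx3qqod7vP6'.
Each match is replaced by 'X'.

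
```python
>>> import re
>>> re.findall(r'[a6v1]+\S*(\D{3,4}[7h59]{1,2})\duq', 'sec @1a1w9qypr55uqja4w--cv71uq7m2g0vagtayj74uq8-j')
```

This matches one or more of one of [a6v1], then zero or more of a non-whitespace character; then 3 to 4 of a non-digit, then 1 to 2 of one of [7h59] (captured); then a digit, then the literal 'uq'.
Scanning left to right: at [5:46] match '1a1w9qypr55uqja4w--cv71uq7m2g0vagtayj74uq', group 1 = 'ayj7'.
`findall` collects group 1 from the one match (1 total).

['ayj7']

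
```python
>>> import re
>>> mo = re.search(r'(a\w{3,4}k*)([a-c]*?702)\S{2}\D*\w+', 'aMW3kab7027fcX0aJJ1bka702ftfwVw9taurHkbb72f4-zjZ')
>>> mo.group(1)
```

'aMW3k'

Pattern: a literal 'a', then 3 to 4 of a word character, then zero or more of the literal 'k' (captured); then zero or more of a character in [a-c] (lazy), then the literal '702' (captured); then exactly 2 of a non-whitespace character, then zero or more of a non-digit; then one or more of a word character.
`search` walks the string left to right and returns the first match it finds.
The match spans [0:44] → 'aMW3kab7027fcX0aJJ1bka702ftfwVw9taurHkbb72f4'.
Captured: group 1 = 'aMW3k', group 2 = 'ab702'.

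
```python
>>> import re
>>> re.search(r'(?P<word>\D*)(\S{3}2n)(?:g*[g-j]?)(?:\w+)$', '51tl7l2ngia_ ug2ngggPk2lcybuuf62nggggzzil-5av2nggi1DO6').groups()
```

('nggggzzil-', '5av2n')

The match spans [32:54] → 'nggggzzil-5av2nggi1DO6'.
Captured: group 1 = 'nggggzzil-', group 2 = '5av2n'.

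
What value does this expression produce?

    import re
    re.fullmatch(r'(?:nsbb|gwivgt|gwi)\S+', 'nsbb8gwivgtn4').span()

`fullmatch` succeeds only if the pattern covers the string from start to end.
The match spans [0:13] → 'nsbb8gwivgtn4'.

(0, 13)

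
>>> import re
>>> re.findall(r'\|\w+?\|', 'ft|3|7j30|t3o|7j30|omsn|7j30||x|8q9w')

Walking the string: at [2:5] → '|3|'; at [9:14] → '|t3o|'; at [18:24] → '|omsn|'; at [29:32] → '|x|'.
With no groups in the pattern, `findall` gives back each whole match — 4 here.

['|3|', '|t3o|', '|omsn|', '|x|']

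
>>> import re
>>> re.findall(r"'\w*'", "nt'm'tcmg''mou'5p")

["'m'", "''"]

Scanning left to right: at [2:5] → "'m'"; at [9:11] → "''".
With no groups in the pattern, `findall` gives back each whole match — 2 here.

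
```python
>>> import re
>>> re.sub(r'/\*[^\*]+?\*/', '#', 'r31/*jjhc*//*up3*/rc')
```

`sub` substitutes '#' at each match site.

'r31##rc'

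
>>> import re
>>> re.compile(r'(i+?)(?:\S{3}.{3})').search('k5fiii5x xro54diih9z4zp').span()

Because the quantifier is non-greedy, it stops expanding at the earliest point where the rest of the pattern can succeed.
The match spans [3:10] → 'iii5x x'.

(3, 10)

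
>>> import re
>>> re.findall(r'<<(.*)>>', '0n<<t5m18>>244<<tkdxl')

['t5m18']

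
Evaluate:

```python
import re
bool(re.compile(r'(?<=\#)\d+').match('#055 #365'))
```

The lookaround is zero-width — it requires the adjacent text to match without consuming it, so the asserted text isn't part of the match.
`match` is anchored at position 0; if the pattern doesn't fit there, it returns None.
Here the pattern fails at index 0, so the call returns None, and `bool(None)` is False.

False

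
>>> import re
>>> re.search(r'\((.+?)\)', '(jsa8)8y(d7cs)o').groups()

('jsa8',)

`re.search` scans for the first position where the pattern succeeds.
The match spans [0:6] → '(jsa8)'.
Captured: group 1 = 'jsa8'.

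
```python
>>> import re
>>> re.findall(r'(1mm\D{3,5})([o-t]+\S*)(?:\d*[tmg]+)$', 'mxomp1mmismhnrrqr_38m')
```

With 2 capturing groups, `findall` returns a 2-tuple per match.

[('1mmismhn', 'rrqr_38')]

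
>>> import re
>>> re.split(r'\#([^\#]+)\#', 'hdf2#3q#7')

With a capturing group present, the delimiter's captured portion is kept in the result list.

['hdf2', '3q', '7']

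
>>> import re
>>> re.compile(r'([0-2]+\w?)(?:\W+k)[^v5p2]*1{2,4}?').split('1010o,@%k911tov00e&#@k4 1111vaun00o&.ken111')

['', '1010o', 'tov', '00e', 'vaun', '00o', '']

This matches one or more of a character in [0-2], then optionally a word character (captured); then one or more of a non-word character, then the literal 'k' (non-capturing group); then zero or more of any character except [v5p2], then 2 to 4 of the literal '1' (lazy).
Matches to split on: at [0:12] → '1010o,@%k911'; at [15:28] → '00e&#@k4 1111'; at [32:43] → '00o&.ken111'.
`re.split` interleaves the captured-group text with the surrounding fragments.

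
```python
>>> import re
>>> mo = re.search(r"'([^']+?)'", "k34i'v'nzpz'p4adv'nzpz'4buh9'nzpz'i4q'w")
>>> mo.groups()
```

The match spans [4:7] → "'v'".
Captured: group 1 = 'v'.

('v',)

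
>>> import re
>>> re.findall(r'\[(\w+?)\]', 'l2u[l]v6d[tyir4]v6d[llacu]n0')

Matches: at [3:6] match '[l]', group 1 = 'l'; at [9:16] match '[tyir4]', group 1 = 'tyir4'; at [19:26] match '[llacu]', group 1 = 'llacu'.
With a single group, `findall` returns only what that group captured — 3 items.

['l', 'tyir4', 'llacu']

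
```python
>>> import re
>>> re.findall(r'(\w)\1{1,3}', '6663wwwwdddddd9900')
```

['6', 'w', 'd', 'd', '9', '0']

The backreference `\1` re-matches whatever the first group consumed, character for character.
One capturing group, so `findall` returns just the captured substring from each match — 6 in all.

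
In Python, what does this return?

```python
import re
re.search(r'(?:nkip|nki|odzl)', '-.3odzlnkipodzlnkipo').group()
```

The match spans [3:7] → 'odzl'.

'odzl'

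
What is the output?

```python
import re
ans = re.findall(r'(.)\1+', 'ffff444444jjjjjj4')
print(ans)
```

`\1` is not a pattern — it's the concrete string captured by group 1, re-applied verbatim.
Because there's exactly one group, `findall` drops the full match and keeps group 1 from each hit.

['f', '4', 'j']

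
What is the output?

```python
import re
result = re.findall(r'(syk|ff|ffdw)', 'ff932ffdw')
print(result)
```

['ff', 'ff']

Alternation isn't longest-match — the leftmost alternative that fits at this position is chosen.
Because there's exactly one group, `findall` drops the full match and keeps group 1 from each hit.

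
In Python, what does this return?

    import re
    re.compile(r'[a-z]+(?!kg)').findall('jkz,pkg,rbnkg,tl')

['jkz', 'pkg', 'rbnkg', 'tl']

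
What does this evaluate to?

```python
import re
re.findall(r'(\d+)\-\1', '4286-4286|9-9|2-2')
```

['4286', '9', '2']

A backreference is literal: `\1` must see the identical characters the first group matched.
One capturing group, so `findall` returns just the captured substring from each match — 3 in all.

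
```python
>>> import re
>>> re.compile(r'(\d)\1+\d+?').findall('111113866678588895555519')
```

`\1` is not a pattern — it's the concrete string captured by group 1, re-applied verbatim.
Matches: at [0:6] match '111113', group 1 = '1'; at [7:11] match '6667', group 1 = '6'; at [13:17] match '8889', group 1 = '8'; at [17:23] match '555551', group 1 = '5'.
With a single group, `findall` returns only what that group captured — 4 items.

['1', '6', '8', '5']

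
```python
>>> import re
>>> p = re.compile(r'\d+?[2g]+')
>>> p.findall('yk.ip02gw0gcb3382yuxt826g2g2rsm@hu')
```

Pattern: one or more of a digit (lazy); then one or more of one of [2g].
A non-greedy quantifier consumes as few characters as it can — just enough that the remainder of the pattern still matches from where it stops; whatever follows it matches normally.
Scanning left to right: at [5:8] → '02g'; at [9:11] → '0g'; at [13:17] → '3382'; at [21:23] → '82'; at [23:28] → '6g2g2'.
No capturing groups, so `findall` returns the 5 full match strings.

['02g', '0g', '3382', '82', '6g2g2']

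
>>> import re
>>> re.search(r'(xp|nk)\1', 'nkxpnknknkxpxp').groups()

`\1` has to match the exact text group 1 already captured.
Unlike `match`, `search` isn't anchored — it looks for the pattern anywhere in the string.
The match spans [4:8] → 'nknk'.
Captured: group 1 = 'nk'.

('nk',)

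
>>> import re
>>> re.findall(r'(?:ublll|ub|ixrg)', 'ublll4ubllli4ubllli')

['ublll', 'ublll', 'ublll']

Alternation tries branches left to right and keeps the first one that lets the overall match succeed at that position.
Scanning left to right: at [0:5] → 'ublll'; at [6:11] → 'ublll'; at [13:18] → 'ublll'.
No capturing groups, so `findall` returns the 3 full match strings.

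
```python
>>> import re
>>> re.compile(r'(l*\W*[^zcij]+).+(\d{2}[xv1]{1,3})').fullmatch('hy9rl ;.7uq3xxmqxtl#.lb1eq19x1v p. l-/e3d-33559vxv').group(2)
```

The pattern matches zero or more of a literal 'l', then zero or more of a non-word character, then one or more of any character except [zcij] (captured); then one or more of any character; then exactly 2 of a digit, then 1 to 3 of one of [xv1] (captured).
`fullmatch` succeeds only if the pattern covers the string from start to end.
The match spans [0:50] → 'hy9rl ;.7uq3xxmqxtl#.lb1eq19x1v p. l-/e3d-33559vxv'.
Captured: group 1 = 'hy9rl ;.7uq3xxmqxtl#.lb1eq19x1v p. l-/e3d-33', group 2 = '59vxv'.

'59vxv'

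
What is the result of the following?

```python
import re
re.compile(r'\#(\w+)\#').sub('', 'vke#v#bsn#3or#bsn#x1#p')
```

'vkebsnbsnp'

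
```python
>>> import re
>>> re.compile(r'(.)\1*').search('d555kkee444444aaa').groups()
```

A backreference is literal: `\1` must see the identical characters the first group matched.
`re.search` scans for the first position where the pattern succeeds.
The match spans [0:1] → 'd'.
Captured: group 1 = 'd'.

('d',)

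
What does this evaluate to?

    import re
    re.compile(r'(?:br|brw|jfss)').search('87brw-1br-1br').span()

`|` is ordered: at each position the engine commits to the first alternative that works.
The match spans [2:4] → 'br'.

(2, 4)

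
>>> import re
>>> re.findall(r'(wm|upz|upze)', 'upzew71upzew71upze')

['upz', 'upz', 'upz']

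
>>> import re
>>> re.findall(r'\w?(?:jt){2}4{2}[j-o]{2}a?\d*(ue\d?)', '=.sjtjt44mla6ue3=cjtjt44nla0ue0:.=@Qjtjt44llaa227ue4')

Pattern: optionally a word character, then the literal 'jt' repeated 2 times, then exactly 2 of the literal '4'; then exactly 2 of a character in [j-o]; then optionally the literal 'a', then zero or more of a digit; then the literal 'ue', then optionally a digit (captured).
Walking the string: at [2:16] match 'sjtjt44mla6ue3', group 1 = 'ue3'; at [17:31] match 'cjtjt44nla0ue0', group 1 = 'ue0'.
Because there's exactly one group, `findall` drops the full match and keeps group 1 from each hit.

['ue3', 'ue0']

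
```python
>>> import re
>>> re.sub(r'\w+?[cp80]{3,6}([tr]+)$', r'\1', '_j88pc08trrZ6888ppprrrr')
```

This matches one or more of a word character (lazy), then 3 to 6 of one of [cp80]; then one or more of one of [tr] (captured); then anchored at the end.
Matches: at [0:23] → '_j88pc08trrZ6888ppprrrr'.
`\1` in the replacement pulls in group 1's text for each match.

'rrrr'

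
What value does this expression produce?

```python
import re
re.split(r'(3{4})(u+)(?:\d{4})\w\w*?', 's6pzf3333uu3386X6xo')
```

The pattern matches exactly 4 of a literal '3' (captured); then one or more of a literal 'u' (captured); then exactly 4 of a digit (non-capturing group); then a word character, then zero or more of a word character (lazy).
Because the quantifier is non-greedy, it stops expanding at the earliest point where the rest of the pattern can succeed.
Matches to split on: at [5:16] → '3333uu3386X'.
With a capturing group present, the delimiter's captured portion is kept in the result list.

['s6pzf', '3333', 'uu', '6xo']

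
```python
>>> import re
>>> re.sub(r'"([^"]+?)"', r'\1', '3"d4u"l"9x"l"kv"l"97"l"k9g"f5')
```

Each match is replaced using the text its own group 1 captured.

'3d4ul9xlkvl97lk9gf5'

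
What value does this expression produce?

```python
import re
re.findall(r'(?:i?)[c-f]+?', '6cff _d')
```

['c', 'f', 'f', 'd']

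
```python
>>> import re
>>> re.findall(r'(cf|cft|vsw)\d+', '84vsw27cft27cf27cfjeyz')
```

['vsw', 'cft', 'cf']

Scanning left to right: at [2:7] match 'vsw27', group 1 = 'vsw'; at [7:12] match 'cft27', group 1 = 'cft'; at [12:16] match 'cf27', group 1 = 'cf'.
Because there's exactly one group, `findall` drops the full match and keeps group 1 from each hit.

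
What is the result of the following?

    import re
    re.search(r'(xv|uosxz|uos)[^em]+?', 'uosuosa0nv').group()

Unlike `match`, `search` isn't anchored — it looks for the pattern anywhere in the string.
The match spans [0:4] → 'uosu'.
Captured: group 1 = 'uos'.

'uosu'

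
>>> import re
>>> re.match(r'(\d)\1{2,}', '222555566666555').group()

'222'

`re.match` won't scan ahead — the pattern has to work from the very first character.
The match spans [0:3] → '222'.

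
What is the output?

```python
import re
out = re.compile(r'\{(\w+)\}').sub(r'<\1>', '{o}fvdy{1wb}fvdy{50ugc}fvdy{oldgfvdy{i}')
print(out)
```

Each match is replaced using the text its own group 1 captured.

<o>fvdy<1wb>fvdy<50ugc>fvdy{oldgfvdy<i>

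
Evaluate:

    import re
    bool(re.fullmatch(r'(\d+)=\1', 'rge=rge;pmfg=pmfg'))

False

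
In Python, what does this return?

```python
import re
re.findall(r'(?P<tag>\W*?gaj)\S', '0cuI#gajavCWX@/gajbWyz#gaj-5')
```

['#gaj', '@/gaj', '#gaj']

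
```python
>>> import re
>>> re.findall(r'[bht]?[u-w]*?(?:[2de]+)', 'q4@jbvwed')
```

['bvwed']

This matches optionally one of [bht], then zero or more of a character in [u-w] (lazy); then one or more of one of [2de] (non-capturing group).
Scanning left to right: at [4:9] → 'bvwed'.
With no groups in the pattern, `findall` gives back each whole match — 1 here.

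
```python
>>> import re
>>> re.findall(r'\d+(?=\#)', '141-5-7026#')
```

Because the assertion is zero-width, the text it checks is not consumed and won't appear in the result.
Matches: at [6:10] → '7026'.
With no groups in the pattern, `findall` gives back each whole match — 1 here.

['7026']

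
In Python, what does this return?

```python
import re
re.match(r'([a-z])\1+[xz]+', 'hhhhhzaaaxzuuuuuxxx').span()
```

(0, 6)

`re.match` only tries the pattern at the start of the string.
The match spans [0:6] → 'hhhhhz'.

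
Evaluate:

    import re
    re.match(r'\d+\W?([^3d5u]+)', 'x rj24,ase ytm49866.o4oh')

The pattern matches one or more of a digit, then optionally a non-word character; then one or more of any character except [3d5u] (captured).
`re.match` won't scan ahead — the pattern has to work from the very first character.
Here the pattern fails at index 0, so the call returns None.

None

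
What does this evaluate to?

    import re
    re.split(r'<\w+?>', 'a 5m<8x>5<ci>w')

`split` removes every match and returns the 3 fragments in between.

['a 5m', '5', 'w']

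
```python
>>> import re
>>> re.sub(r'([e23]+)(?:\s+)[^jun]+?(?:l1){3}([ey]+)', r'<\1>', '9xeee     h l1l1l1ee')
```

'9x<eee>'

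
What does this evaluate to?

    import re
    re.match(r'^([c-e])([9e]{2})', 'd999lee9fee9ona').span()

(0, 3)

`re.match` only tries the pattern at the start of the string.
The match spans [0:3] → 'd99'.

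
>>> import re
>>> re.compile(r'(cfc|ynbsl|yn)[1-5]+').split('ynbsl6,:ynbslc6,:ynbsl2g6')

['ynbsl6,:ynbslc6,:', 'ynbsl', 'g6']

Matches to split on: at [17:23] → 'ynbsl2'.
`re.split` interleaves the captured-group text with the surrounding fragments.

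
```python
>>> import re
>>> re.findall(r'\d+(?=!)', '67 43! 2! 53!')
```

The lookaround is zero-width — it requires the adjacent text to match without consuming it, so the asserted text isn't part of the match.
Matches: at [3:5] → '43'; at [7:8] → '2'; at [10:12] → '53'.
With no groups in the pattern, `findall` gives back each whole match — 3 here.

['43', '2', '53']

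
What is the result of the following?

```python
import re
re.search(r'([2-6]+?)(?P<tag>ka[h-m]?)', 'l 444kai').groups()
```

Pattern: one or more of a character in [2-6] (lazy) (captured); then the literal 'ka', then optionally a character in [h-m] (captured as 'tag').
`search` walks the string left to right and returns the first match it finds.
The match spans [2:8] → '444kai'.
Captured: group 1 = '444', group 2 = 'kai'.

('444', 'kai')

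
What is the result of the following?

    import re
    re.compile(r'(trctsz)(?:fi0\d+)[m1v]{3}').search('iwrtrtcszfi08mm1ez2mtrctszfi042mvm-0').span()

(20, 34)

This matches the literal 'trc', then the literal 'tsz' (captured); then the literal 'fi0', then one or more of a digit (non-capturing group); then exactly 3 of one of [m1v].
`search` walks the string left to right and returns the first match it finds.
The match spans [20:34] → 'trctszfi042mvm'.
Captured: group 1 = 'trctsz'.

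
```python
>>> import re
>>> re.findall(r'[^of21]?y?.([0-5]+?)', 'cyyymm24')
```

The pattern matches optionally any character except [of21], then optionally a literal 'y', then any character; then one or more of a character in [0-5] (lazy) (captured).
One capturing group, so `findall` returns just the captured substring from the one match — 1 in all.

['2']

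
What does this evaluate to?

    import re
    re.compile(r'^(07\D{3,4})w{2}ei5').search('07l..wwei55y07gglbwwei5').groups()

('07l..',)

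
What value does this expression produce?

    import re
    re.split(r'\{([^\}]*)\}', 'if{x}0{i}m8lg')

Matches to split on: at [2:5] → '{x}'; at [6:9] → '{i}'.
The group in the pattern means `split` returns the separators' captures alongside the pieces.

['if', 'x', '0', 'i', 'm8lg']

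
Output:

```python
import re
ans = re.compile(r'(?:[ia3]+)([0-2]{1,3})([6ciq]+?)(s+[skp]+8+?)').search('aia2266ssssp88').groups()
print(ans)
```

('22', '66', 'ssssp8')

This matches one or more of one of [ia3] (non-capturing group); then 1 to 3 of a character in [0-2] (captured); then one or more of one of [6ciq] (lazy) (captured); then one or more of the literal 's', then one or more of one of [skp], then one or more of the literal '8' (lazy) (captured).
A `+?`/`*?`/`{m,n}?` starts at its minimum and grows only as far as needed for what follows to match.
`re.search` tries every starting position until one works.
The match spans [0:13] → 'aia2266ssssp8'.
Captured: group 1 = '22', group 2 = '66', group 3 = 'ssssp8'.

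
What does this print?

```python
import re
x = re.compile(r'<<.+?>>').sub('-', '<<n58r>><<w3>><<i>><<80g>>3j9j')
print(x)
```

----3j9j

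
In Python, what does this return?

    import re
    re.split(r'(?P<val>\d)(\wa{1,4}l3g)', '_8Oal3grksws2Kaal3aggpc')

['_', '8', 'Oal3g', 'rksws2Kaal3aggpc']

Pattern: a digit (captured as 'val'); then a word character, then 1 to 4 of the literal 'a', then the literal 'l3g' (captured).
The group in the pattern means `split` returns the separators' captures alongside the pieces.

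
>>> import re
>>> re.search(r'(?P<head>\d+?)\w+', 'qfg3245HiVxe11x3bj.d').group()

'3245HiVxe11x3bj'

Pattern: one or more of a digit (lazy) (captured as 'head'); then one or more of a word character.
`re.search` scans for the first position where the pattern succeeds.
The match spans [3:18] → '3245HiVxe11x3bj'.
Captured: group 1 = '3'.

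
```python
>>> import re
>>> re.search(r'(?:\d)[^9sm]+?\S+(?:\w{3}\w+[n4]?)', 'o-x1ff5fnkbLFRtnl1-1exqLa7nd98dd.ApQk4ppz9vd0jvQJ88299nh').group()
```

This matches a digit (non-capturing group); then one or more of any character except [9sm] (lazy); then one or more of a non-whitespace character; then exactly 3 of a word character, then one or more of a word character, then optionally one of [n4] (non-capturing group).
`re.search` scans for the first position where the pattern succeeds.
The match spans [3:56] → '1ff5fnkbLFRtnl1-1exqLa7nd98dd.ApQk4ppz9vd0jvQJ88299nh'.

'1ff5fnkbLFRtnl1-1exqLa7nd98dd.ApQk4ppz9vd0jvQJ88299nh'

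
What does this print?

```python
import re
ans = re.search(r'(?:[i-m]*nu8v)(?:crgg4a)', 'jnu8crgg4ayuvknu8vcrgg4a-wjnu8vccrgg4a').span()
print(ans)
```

(13, 24)

Pattern: zero or more of a character in [i-m], then the literal 'nu', then the literal '8v' (non-capturing group); then the literal 'crg', then the literal 'g4a' (non-capturing group).
`search` walks the string left to right and returns the first match it finds.
The match spans [13:24] → 'knu8vcrgg4a'.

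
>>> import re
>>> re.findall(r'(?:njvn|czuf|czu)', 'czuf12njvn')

['czuf', 'njvn']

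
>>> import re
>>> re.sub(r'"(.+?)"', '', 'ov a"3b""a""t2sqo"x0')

'ov ax0'

Matches: at [4:8] → '"3b"'; at [8:11] → '"a"'; at [11:18] → '"t2sqo"'.
Every occurrence is swapped for ''.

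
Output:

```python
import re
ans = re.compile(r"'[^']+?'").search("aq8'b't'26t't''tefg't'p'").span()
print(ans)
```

(3, 6)

`re.search` tries every starting position until one works.
The match spans [3:6] → "'b'".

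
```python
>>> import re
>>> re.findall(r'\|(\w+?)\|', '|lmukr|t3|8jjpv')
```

Scanning left to right: at [0:7] match '|lmukr|', group 1 = 'lmukr'.
With a single group, `findall` returns only what that group captured — 1 item.

['lmukr']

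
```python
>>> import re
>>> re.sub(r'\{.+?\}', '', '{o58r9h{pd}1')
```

'1'

Matches: at [0:11] → '{o58r9h{pd}'.
Each match is replaced by ''.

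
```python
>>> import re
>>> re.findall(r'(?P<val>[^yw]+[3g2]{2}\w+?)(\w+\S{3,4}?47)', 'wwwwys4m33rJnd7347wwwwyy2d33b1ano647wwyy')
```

[('s4m33r', 'Jnd7347wwwwyy2d33b1ano647')]

The pattern matches one or more of any character except [yw], then exactly 2 of one of [3g2], then one or more of a word character (lazy) (captured as 'val'); then one or more of a word character, then 3 to 4 of a non-whitespace character (lazy), then the literal '47' (captured).
A non-greedy quantifier consumes as few characters as it can — just enough that the remainder of the pattern still matches from where it stops; whatever follows it matches normally.
Walking the string: at [5:36] match 's4m33rJnd7347wwwwyy2d33b1ano647', groups = ('s4m33r', 'Jnd7347wwwwyy2d33b1ano647').
With 2 capturing groups, `findall` returns a 2-tuple per match.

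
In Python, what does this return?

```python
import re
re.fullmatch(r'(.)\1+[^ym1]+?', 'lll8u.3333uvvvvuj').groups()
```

The match spans [0:17] → 'lll8u.3333uvvvvuj'.
Captured: group 1 = 'l'.

('l',)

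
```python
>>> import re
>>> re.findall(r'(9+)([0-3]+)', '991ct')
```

[('99', '1')]

Pattern: one or more of a literal '9' (captured); then one or more of a character in [0-3] (captured).
Matches: at [0:3] match '991', groups = ('99', '1').
`findall` packs the 2 group values into a tuple for every match.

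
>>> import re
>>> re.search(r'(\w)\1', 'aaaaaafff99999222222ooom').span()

(0, 2)

`\1` has to match the exact text group 1 already captured.
The match spans [0:2] → 'aa'.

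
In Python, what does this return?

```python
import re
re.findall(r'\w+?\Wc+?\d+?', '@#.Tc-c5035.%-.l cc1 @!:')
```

This matches one or more of a word character (lazy); then a non-word character; then one or more of the literal 'c' (lazy), then one or more of a digit (lazy).
A `+?`/`*?`/`{m,n}?` starts at its minimum and grows only as far as needed for what follows to match.
Walking the string: at [3:8] → 'Tc-c5'; at [15:20] → 'l cc1'.
With no groups in the pattern, `findall` gives back each whole match — 2 here.

['Tc-c5', 'l cc1']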